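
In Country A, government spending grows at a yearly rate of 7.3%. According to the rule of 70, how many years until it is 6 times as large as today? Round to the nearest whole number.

approximately 25 years

Doubling time ≈ 70/7.3 = 9.59 years.
Reaching 6× takes log₂(6) ≈ 2.58 doublings.
2.58 × 9.59 ≈ 25 years.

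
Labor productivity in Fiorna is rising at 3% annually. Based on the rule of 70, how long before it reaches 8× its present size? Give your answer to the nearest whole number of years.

Doubling time ≈ 70/3 = 23.33 years.
8× is 3 doublings, so 3 × 23.33 ≈ 70 years.

70 years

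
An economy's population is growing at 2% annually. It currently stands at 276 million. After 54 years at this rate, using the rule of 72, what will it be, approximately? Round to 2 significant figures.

It doubles every 72/2 ≈ 36.00 years, so 54 years is 1.50 doublings.
2^1.50 ≈ 2.83; 276 × 2.83 ≈ 780 million.

around 780 million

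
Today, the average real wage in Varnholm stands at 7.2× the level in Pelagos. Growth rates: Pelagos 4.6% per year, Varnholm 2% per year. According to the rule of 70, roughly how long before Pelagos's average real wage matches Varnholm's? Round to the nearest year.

around 77 years

What matters is the difference: 2.6 pp.
Rule of 70 on the gap: the ratio halves every 70/2.6 ≈ 26.92 years.
A 7.2× gap takes log₂(7.2) ≈ 2.85 halvings to close: 2.85 × 26.92 ≈ 77 years.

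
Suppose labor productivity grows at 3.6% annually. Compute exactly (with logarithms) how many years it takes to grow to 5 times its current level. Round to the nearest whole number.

46 years

t = ln(5) / ln(1 + 0.036) = 1.6094 / 0.035367 ≈ 45.51.
≈ 46 years.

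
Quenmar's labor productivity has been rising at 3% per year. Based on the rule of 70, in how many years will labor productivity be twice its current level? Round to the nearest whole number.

Doubling time ≈ 70 / 3 = 23.33 years.

23 years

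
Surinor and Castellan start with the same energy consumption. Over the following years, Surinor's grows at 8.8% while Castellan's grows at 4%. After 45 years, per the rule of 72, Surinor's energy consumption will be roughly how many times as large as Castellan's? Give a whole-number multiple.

approximately 8 times

Surinor pulls ahead at 4.8 pp per year, so the ratio doubles every 72/4.8 ≈ 15.00 years.
In 45 years that's 3.00 doublings: 2^3.00 ≈ 8.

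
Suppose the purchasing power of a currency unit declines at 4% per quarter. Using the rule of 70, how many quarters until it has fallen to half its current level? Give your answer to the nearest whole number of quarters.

Halving time ≈ 70 / 4 = 17.50 → 18 quarters.

about 18 quarters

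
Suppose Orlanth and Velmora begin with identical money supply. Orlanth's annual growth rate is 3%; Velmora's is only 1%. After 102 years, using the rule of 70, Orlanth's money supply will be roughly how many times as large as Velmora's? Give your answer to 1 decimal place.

Orlanth pulls ahead at 2 pp per year, so the ratio doubles every 70/2 ≈ 35.00 years.
In 102 years that's 2.91 doublings: 2^2.91 ≈ 7.5.

approximately 7.5 times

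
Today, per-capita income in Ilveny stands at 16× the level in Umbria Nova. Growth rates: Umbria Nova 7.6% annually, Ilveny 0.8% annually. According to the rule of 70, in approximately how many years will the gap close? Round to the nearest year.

Umbria Nova gains on Ilveny at 7.6% − 0.8% = 6.8 points a year.
At that relative rate the gap halves every 70/6.8 ≈ 10.29 years.
A 16× gap closes after 4 halvings: 4 × 10.29 ≈ 41 years.

about 41 years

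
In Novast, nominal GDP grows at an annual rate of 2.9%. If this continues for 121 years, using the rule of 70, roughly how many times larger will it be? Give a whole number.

roughly 32 times

Doubling time ≈ 70/2.9 = 24.14 years.
121/24.14 ≈ 5 doublings, so about 2^5 = 32×.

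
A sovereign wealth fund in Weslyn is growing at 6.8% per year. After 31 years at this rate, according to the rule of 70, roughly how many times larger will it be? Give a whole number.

approximately 8 times

Doubling time ≈ 70/6.8 = 10.29 years.
31/10.29 ≈ 3 doublings, so about 2^3 = 8×.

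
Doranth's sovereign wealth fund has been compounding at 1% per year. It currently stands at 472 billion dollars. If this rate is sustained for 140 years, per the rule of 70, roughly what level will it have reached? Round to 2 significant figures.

It doubles every 70/1 ≈ 70.00 years, so 140 years is 2.00 doublings.
2^2.00 ≈ 4.00; 472 × 4.00 ≈ 1900 billion dollars.

around 1900 billion dollars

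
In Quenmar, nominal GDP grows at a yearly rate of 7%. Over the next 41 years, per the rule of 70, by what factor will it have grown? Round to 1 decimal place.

Doubling time ≈ 70/7 = 10.00 years.
41 years / 10.00 ≈ 4.10 doublings → factor 2^4.10 ≈ 17.1.

approximately 17.1 times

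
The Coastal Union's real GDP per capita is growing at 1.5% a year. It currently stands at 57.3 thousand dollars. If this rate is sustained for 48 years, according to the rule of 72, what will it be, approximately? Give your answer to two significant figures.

about 110 thousand dollars

Doubling time ≈ 72/1.5 = 48.00 years.
48 years is 48/48.00 ≈ 1.00 doublings, a factor of 2^1.00 ≈ 2.00.
57.3 × 2.00 ≈ 110 thousand dollars.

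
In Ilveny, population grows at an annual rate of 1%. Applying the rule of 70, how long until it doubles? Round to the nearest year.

≈ 70 years

At 1%, doubling takes about 70/1 = 70.00 years.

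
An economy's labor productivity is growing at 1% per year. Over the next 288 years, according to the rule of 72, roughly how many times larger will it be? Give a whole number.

roughly 16 times

72/1 ≈ 72.00 years per doubling.
288 years fits 4 doublings: 2^4 = 16.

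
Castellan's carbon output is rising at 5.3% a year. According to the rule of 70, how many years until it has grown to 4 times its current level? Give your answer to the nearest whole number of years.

One doubling takes 70/5.3 = 13.21 years.
4× is 2 doublings, so 2 × 13.21 ≈ 26 years.

≈ 26 years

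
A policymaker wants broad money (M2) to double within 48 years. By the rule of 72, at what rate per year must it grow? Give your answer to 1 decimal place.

approximately 1.5% per year

72 / 48 ≈ 1.50, so about 1.5% per year.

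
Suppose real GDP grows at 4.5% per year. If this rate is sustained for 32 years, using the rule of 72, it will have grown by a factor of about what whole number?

about 4 times

At 4.5% one doubling takes ≈ 16.00 years; 32 years is 2 of them, so ×4.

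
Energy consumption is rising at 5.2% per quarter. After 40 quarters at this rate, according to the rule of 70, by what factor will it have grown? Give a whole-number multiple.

roughly 8 times

70/5.2 ≈ 13.46 quarters per doubling.
40 quarters fits 3 doublings: 2^3 = 8.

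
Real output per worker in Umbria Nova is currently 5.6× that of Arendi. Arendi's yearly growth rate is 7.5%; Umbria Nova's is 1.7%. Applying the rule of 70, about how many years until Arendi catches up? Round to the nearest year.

What matters is the difference: 5.8 pp.
Rule of 70 on the gap: the ratio halves every 70/5.8 ≈ 12.07 years.
A 5.6× gap takes log₂(5.6) ≈ 2.49 halvings to close: 2.49 × 12.07 ≈ 30 years.

approximately 30 years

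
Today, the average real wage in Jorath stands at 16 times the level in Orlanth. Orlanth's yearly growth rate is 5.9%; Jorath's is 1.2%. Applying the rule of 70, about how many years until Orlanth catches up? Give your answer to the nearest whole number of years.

around 60 years

What matters is the difference: 4.7 pp.
Rule of 70 on the gap: the ratio halves every 70/4.7 ≈ 14.89 years.
A 16 times gap closes after 4 halvings: 4 × 14.89 ≈ 60 years.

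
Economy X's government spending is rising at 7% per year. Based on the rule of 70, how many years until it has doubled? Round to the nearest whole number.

70/7 ≈ 10.00, so it doubles roughly every 10 years.

about 10 years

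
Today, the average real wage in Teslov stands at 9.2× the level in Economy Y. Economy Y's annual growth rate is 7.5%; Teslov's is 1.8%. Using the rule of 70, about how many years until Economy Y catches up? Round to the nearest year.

around 39 years

What matters is the difference: 5.7 pp.
Rule of 70 on the gap: the ratio halves every 70/5.7 ≈ 12.28 years.
A 9.2× gap takes log₂(9.2) ≈ 3.20 halvings to close: 3.20 × 12.28 ≈ 39 years.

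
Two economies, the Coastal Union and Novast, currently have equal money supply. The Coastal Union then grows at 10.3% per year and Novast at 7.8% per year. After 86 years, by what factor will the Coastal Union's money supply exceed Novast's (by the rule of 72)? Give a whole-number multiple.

about 8 times

Rate gap = 10.3% − 7.8% = 2.5 points.
The ratio doubles every 72/2.5 ≈ 28.80 years.
86/28.80 ≈ 2.99 doublings → ratio ≈ 2^2.99 ≈ 8.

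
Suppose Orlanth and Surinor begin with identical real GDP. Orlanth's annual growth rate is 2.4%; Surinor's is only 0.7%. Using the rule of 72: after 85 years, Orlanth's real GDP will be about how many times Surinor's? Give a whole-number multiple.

around 4 times

Orlanth pulls ahead at 1.7 pp per year, so the ratio doubles every 72/1.7 ≈ 42.35 years.
In 85 years that's 2.01 doublings: 2^2.01 ≈ 4.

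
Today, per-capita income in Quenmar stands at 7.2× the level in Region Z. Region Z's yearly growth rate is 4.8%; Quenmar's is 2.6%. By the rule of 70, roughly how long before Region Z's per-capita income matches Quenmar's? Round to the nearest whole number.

The growth-rate gap is 4.8% − 2.6% = 2.2 percentage points.
So the ratio between them halves every 70/2.2 ≈ 31.82 years.
A 7.2× gap takes log₂(7.2) ≈ 2.85 halvings to close: 2.85 × 31.82 ≈ 91 years.

≈ 91 years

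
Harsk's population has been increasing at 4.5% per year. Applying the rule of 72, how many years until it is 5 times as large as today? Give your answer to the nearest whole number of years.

approximately 37 years

One doubling takes 72/4.5 = 16.00 years.
5× is log₂ 5 ≈ 2.32 doublings, so ≈ 2.32 × 16.00 = 37 years.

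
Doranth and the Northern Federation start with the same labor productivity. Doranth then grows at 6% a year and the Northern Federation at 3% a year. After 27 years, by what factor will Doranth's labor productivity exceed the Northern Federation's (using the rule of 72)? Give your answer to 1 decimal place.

Rate gap = 6% − 3% = 3 points.
The ratio doubles every 72/3 ≈ 24.00 years.
27/24.00 ≈ 1.13 doublings → ratio ≈ 2^1.13 ≈ 2.2.

about 2.2 times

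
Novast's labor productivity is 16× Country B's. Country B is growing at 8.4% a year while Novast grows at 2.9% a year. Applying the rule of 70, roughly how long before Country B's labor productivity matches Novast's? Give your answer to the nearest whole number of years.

roughly 51 years

Country B gains on Novast at 8.4% − 2.9% = 5.5 points a year.
At that relative rate the gap halves every 70/5.5 ≈ 12.73 years.
A 16× gap closes after 4 halvings: 4 × 12.73 ≈ 51 years.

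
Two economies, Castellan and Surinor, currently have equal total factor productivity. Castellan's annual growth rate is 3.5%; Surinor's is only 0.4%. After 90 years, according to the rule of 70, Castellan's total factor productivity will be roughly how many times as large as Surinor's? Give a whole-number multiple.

Rate gap = 3.5% − 0.4% = 3.1 points.
The ratio doubles every 70/3.1 ≈ 22.58 years.
90/22.58 ≈ 3.99 doublings → ratio ≈ 2^3.99 ≈ 16.

around 16 times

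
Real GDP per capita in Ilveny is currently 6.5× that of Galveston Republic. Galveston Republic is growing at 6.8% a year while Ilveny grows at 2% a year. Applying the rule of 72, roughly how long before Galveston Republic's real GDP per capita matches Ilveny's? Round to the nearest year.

Galveston Republic gains on Ilveny at 6.8% − 2% = 4.8 points a year.
At that relative rate the gap halves every 72/4.8 ≈ 15.00 years.
A 6.5× gap takes log₂(6.5) ≈ 2.70 halvings to close: 2.70 × 15.00 ≈ 41 years.

41 years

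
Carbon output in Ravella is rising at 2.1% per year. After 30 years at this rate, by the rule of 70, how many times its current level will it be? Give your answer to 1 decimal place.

about 1.9 times

Doubling time ≈ 70/2.1 = 33.33 years.
30 years / 33.33 ≈ 0.90 doublings → factor 2^0.90 ≈ 1.9.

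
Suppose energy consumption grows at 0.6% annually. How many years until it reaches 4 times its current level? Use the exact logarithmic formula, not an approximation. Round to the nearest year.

t = ln(4) / ln(1 + 0.006) = 1.3863 / 0.005982 ≈ 231.75.
≈ 232 years.

232 years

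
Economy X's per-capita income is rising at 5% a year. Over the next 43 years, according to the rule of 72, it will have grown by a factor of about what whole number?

about 8 times

Doubling time ≈ 72/5 = 14.40 years.
43/14.40 ≈ 3 doublings, so about 2^3 = 8×.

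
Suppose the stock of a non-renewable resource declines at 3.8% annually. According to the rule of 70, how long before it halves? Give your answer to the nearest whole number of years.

Halving time ≈ 70 / 3.8 = 18.42 → 18 years.

approximately 18 years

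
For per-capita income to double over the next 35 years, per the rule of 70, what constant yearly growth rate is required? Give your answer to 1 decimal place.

70 / 35 ≈ 2.00, so about 2.0% per year.

roughly 2.0%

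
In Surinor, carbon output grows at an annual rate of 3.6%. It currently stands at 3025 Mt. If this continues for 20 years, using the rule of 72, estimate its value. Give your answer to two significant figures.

It doubles every 72/3.6 ≈ 20.00 years, so 20 years is 1.00 doublings.
2^1.00 ≈ 2.00; 3025 × 2.00 ≈ 6100 Mt.

about 6100 Mt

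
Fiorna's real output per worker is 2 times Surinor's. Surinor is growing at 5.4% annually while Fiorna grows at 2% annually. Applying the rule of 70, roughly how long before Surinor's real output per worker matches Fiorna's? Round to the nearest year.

Surinor gains on Fiorna at 5.4% − 2% = 3.4 points a year.
At that relative rate the gap halves every 70/3.4 ≈ 20.59 years.
A 2 times gap closes after 1 halving: 1 × 20.59 ≈ 21 years.

21 years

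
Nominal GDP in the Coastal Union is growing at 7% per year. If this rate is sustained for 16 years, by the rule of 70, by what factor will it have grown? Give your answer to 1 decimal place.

approximately 3.0 times

Doubles every ≈ 10.00 years (70/7).
16 years is 1.60 doublings; 2^1.60 ≈ 3.0×.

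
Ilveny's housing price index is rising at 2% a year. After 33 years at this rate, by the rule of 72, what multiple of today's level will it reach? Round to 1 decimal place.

about 1.9 times

Doubling time ≈ 72/2 = 36.00 years.
33 years / 36.00 ≈ 0.92 doublings → factor 2^0.92 ≈ 1.9.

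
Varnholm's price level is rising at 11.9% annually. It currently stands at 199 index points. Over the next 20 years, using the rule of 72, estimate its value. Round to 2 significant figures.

around 2000 index points

Doubling time ≈ 72/11.9 = 6.05 years.
20 years is 20/6.05 ≈ 3.31 doublings, a factor of 2^3.31 ≈ 9.92.
199 × 9.92 ≈ 2000 index points.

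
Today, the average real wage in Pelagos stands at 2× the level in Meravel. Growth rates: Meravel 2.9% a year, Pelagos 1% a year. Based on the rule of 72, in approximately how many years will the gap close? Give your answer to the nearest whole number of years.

about 38 years

Meravel gains on Pelagos at 2.9% − 1% = 1.9 points a year.
At that relative rate the gap halves every 72/1.9 ≈ 37.89 years.
A 2× gap closes after 1 halving: 1 × 37.89 ≈ 38 years.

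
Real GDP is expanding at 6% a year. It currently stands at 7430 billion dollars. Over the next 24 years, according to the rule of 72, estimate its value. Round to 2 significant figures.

roughly 30000 billion dollars

It doubles every 72/6 ≈ 12.00 years, so 24 years is 2.00 doublings.
2^2.00 ≈ 4.00; 7430 × 4.00 ≈ 30000 billion dollars.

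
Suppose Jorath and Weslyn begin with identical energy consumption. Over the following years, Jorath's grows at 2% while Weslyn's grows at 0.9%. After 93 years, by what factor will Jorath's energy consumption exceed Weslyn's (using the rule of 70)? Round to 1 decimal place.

about 2.8 times

Jorath pulls ahead at 1.1 pp per year, so the ratio doubles every 70/1.1 ≈ 63.64 years.
In 93 years that's 1.46 doublings: 2^1.46 ≈ 2.8.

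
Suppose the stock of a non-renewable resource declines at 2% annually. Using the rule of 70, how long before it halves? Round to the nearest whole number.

The rule works in reverse for decay: 70/2 ≈ 35.00 years to halve.

roughly 35 years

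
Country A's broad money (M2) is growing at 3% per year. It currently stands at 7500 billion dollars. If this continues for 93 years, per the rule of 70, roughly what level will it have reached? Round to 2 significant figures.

around 120000 billion dollars

Doubling time ≈ 70/3 = 23.33 years.
93 years is 93/23.33 ≈ 3.99 doublings, a factor of 2^3.99 ≈ 15.89.
7500 × 15.89 ≈ 120000 billion dollars.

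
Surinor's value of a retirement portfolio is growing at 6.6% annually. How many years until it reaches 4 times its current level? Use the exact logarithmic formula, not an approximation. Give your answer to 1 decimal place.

21.7 years

t = ln(4) / ln(1 + 0.066) = 1.3863 / 0.063913 ≈ 21.69.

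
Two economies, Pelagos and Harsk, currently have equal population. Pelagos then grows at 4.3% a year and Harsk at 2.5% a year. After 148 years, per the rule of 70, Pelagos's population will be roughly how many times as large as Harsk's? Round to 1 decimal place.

Rate gap = 4.3% − 2.5% = 1.8 points.
The ratio doubles every 70/1.8 ≈ 38.89 years.
148/38.89 ≈ 3.81 doublings → ratio ≈ 2^3.81 ≈ 14.0.

roughly 14.0 times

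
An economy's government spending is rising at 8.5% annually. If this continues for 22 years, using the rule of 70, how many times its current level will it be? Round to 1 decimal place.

Doubles every ≈ 8.24 years (70/8.5).
22 years is 2.67 doublings; 2^2.67 ≈ 6.4×.

≈ 6.4 times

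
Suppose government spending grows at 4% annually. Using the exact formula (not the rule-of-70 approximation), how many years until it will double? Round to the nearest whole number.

t = ln(2) / ln(1 + 0.04) = 0.6931 / 0.039221 ≈ 17.67.
≈ 18 years.

18 years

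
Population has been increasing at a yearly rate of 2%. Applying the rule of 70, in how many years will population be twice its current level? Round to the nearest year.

35 years

Doubling time ≈ 70 / 2 = 35.00 years.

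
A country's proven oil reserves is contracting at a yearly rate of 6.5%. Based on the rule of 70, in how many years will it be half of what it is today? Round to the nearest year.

≈ 11 years

Halving time ≈ 70 / 6.5 = 10.77 → 11 years.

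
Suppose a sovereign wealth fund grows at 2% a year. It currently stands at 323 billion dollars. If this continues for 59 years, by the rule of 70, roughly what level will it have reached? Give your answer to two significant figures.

roughly 1000 billion dollars

Doubling time ≈ 70/2 = 35.00 years.
59 years is 59/35.00 ≈ 1.69 doublings, a factor of 2^1.69 ≈ 3.23.
323 × 3.23 ≈ 1000 billion dollars.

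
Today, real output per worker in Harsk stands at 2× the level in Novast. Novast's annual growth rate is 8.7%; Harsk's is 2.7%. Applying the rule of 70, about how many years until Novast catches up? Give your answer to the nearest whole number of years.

roughly 12 years

The growth-rate gap is 8.7% − 2.7% = 6 percentage points.
So the ratio between them halves every 70/6 ≈ 11.67 years.
A 2× gap closes after 1 halving: 1 × 11.67 ≈ 12 years.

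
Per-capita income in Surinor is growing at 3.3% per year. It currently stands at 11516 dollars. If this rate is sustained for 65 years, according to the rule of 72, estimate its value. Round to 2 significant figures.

about 91000 dollars

Doubling time ≈ 72/3.3 = 21.82 years.
65 years is 65/21.82 ≈ 2.98 doublings, a factor of 2^2.98 ≈ 7.89.
11516 × 7.89 ≈ 91000 dollars.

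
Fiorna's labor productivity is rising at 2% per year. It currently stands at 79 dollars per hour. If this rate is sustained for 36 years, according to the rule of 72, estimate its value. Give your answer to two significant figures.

approximately 160 dollars per hour

Doubling time ≈ 72/2 = 36.00 years.
36 years is 36/36.00 ≈ 1.00 doublings, a factor of 2^1.00 ≈ 2.00.
79 × 2.00 ≈ 160 dollars per hour.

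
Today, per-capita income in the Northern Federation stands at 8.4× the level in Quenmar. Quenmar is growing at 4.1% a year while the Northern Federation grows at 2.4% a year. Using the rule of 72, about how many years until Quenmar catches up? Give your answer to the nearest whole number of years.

What matters is the difference: 1.7 pp.
Rule of 72 on the gap: the ratio halves every 72/1.7 ≈ 42.35 years.
An 8.4× gap takes log₂(8.4) ≈ 3.07 halvings to close: 3.07 × 42.35 ≈ 130 years.

about 130 years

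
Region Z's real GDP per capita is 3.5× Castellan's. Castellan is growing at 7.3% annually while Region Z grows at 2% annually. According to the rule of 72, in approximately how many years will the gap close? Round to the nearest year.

What matters is the difference: 5.3 pp.
Rule of 72 on the gap: the ratio halves every 72/5.3 ≈ 13.58 years.
A 3.5× gap takes log₂(3.5) ≈ 1.81 halvings to close: 1.81 × 13.58 ≈ 25 years.

about 25 years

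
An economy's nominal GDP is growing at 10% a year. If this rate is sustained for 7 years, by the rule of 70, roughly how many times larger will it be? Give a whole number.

70/10 ≈ 7.00 years per doubling.
7 years fits 1 doubling: 2^1 = 2.

around 2 times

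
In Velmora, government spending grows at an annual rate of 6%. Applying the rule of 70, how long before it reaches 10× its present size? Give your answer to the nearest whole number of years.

about 39 years

At 6% it doubles every 70/6 ≈ 11.67 years.
10× is log₂ 10 ≈ 3.32 doublings, so ≈ 3.32 × 11.67 = 39 years.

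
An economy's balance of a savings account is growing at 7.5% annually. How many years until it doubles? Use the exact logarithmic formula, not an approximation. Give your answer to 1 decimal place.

9.6 years

t = ln(2) / ln(1 + 0.075) = 0.6931 / 0.072321 ≈ 9.58.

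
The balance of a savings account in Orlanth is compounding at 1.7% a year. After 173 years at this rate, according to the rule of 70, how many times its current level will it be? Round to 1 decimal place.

≈ 18.4 times

Doubling time ≈ 70/1.7 = 41.18 years.
173 years / 41.18 ≈ 4.20 doublings → factor 2^4.20 ≈ 18.4.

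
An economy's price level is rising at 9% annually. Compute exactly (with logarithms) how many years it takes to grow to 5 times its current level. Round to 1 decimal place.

t = ln(5) / ln(1 + 0.09) = 1.6094 / 0.086178 ≈ 18.68.

18.7 years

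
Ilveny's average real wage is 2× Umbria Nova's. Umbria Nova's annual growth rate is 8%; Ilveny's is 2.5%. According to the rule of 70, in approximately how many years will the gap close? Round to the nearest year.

≈ 13 years

What matters is the difference: 5.5 pp.
Rule of 70 on the gap: the ratio halves every 70/5.5 ≈ 12.73 years.
A 2× gap closes after 1 halving: 1 × 12.73 ≈ 13 years.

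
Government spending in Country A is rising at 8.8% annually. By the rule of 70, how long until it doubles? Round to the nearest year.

≈ 8 years

At 8.8%, doubling takes about 70/8.8 = 7.95 years.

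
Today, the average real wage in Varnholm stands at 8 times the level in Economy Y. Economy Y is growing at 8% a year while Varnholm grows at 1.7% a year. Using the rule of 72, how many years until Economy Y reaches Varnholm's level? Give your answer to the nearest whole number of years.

What matters is the difference: 6.3 pp.
Rule of 72 on the gap: the ratio halves every 72/6.3 ≈ 11.43 years.
An 8 times gap closes after 3 halvings: 3 × 11.43 ≈ 34 years.

around 34 years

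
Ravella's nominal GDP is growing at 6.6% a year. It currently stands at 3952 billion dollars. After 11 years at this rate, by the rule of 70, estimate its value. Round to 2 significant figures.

It doubles every 70/6.6 ≈ 10.61 years, so 11 years is 1.04 doublings.
2^1.04 ≈ 2.06; 3952 × 2.06 ≈ 8100 billion dollars.

roughly 8100 billion dollars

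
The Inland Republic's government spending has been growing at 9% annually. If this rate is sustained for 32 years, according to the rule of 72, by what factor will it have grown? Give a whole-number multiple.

16 times

Doubling time ≈ 72/9 = 8.00 years.
32/8.00 ≈ 4 doublings, so about 2^4 = 16×.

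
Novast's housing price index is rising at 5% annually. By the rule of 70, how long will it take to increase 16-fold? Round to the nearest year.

approximately 56 years

One doubling takes 70/5 = 14.00 years.
16 = 2^4, so 4 doublings → 56 years.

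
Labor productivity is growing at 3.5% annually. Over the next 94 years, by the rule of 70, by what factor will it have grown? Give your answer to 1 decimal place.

around 26.0 times

Doubling time ≈ 70/3.5 = 20.00 years.
94 years / 20.00 ≈ 4.70 doublings → factor 2^4.70 ≈ 26.0.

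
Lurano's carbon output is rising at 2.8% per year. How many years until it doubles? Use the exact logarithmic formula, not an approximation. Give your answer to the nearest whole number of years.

t = ln(2) / ln(1 + 0.028) = 0.6931 / 0.027615 ≈ 25.10.
≈ 25 years.

25 years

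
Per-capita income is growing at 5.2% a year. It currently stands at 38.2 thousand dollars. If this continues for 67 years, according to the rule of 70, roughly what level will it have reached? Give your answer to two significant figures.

Doubling time ≈ 70/5.2 = 13.46 years.
67 years is 67/13.46 ≈ 4.98 doublings, a factor of 2^4.98 ≈ 31.56.
38.2 × 31.56 ≈ 1200 thousand dollars.

around 1200 thousand dollars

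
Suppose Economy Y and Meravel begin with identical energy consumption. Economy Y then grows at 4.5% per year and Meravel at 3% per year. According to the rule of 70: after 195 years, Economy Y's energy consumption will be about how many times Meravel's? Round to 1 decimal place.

18.1 times

Only the 1.5-point difference matters.
70/1.5 ≈ 46.67 years per doubling of the ratio; 195 years gives 4.18 doublings, so ≈ 18.1×.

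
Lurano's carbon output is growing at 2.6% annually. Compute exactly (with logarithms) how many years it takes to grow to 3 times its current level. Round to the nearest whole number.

43 years

t = ln(3) / ln(1 + 0.026) = 1.0986 / 0.025668 ≈ 42.80.
≈ 43 years.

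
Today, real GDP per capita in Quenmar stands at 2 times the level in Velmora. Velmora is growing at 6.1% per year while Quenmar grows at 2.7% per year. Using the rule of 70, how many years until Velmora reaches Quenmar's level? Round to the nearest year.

The growth-rate gap is 6.1% − 2.7% = 3.4 percentage points.
So the ratio between them halves every 70/3.4 ≈ 20.59 years.
A 2 times gap closes after 1 halving: 1 × 20.59 ≈ 21 years.

≈ 21 years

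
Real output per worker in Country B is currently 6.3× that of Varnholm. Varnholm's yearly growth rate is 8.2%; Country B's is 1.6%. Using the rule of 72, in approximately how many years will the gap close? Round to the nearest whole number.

about 29 years

What matters is the difference: 6.6 pp.
Rule of 72 on the gap: the ratio halves every 72/6.6 ≈ 10.91 years.
A 6.3× gap takes log₂(6.3) ≈ 2.66 halvings to close: 2.66 × 10.91 ≈ 29 years.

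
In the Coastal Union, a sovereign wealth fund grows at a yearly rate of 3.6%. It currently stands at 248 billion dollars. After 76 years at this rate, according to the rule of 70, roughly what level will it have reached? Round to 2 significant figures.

3700 billion dollars

Doubling time ≈ 70/3.6 = 19.44 years.
76 years is 76/19.44 ≈ 3.91 doublings, a factor of 2^3.91 ≈ 15.03.
248 × 15.03 ≈ 3700 billion dollars.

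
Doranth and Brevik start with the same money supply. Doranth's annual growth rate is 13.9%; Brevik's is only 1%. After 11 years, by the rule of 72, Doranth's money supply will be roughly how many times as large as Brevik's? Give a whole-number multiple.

Rate gap = 13.9% − 1% = 12.9 points.
The ratio doubles every 72/12.9 ≈ 5.58 years.
11/5.58 ≈ 1.97 doublings → ratio ≈ 2^1.97 ≈ 4.

≈ 4 times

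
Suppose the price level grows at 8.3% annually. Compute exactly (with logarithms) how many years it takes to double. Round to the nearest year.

t = ln(2) / ln(1 + 0.083) = 0.6931 / 0.079735 ≈ 8.69.
≈ 9 years.

9 years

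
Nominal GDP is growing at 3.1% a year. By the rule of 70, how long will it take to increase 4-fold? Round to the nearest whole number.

≈ 45 years

Doubling time ≈ 70/3.1 = 22.58 years.
Getting to 4× needs 2 doublings: 2 × 22.58 ≈ 45 years.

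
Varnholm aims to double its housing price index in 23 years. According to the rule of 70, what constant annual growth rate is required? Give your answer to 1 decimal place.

≈ 3.0%

70 / 23 ≈ 3.04, so about 3.0% annually.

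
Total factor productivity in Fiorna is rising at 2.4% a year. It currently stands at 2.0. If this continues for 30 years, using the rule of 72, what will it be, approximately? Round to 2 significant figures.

Doubling time ≈ 72/2.4 = 30.00 years.
30 years is 30/30.00 ≈ 1.00 doublings, a factor of 2^1.00 ≈ 2.00.
2.0 × 2.00 ≈ 4.0.

about 4.0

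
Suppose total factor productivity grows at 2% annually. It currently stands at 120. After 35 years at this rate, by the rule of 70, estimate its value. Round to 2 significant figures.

Doubling time ≈ 70/2 = 35.00 years.
35 years is 35/35.00 ≈ 1.00 doublings, a factor of 2^1.00 ≈ 2.00.
120 × 2.00 ≈ 240.

240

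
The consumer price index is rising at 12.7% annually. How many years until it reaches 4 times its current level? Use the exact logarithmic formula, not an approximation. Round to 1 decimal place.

t = ln(4) / ln(1 + 0.127) = 1.3863 / 0.119559 ≈ 11.60.

11.6 years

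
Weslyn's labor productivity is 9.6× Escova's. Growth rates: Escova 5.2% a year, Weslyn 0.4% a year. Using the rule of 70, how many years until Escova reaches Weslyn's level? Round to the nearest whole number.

48 years

Escova gains on Weslyn at 5.2% − 0.4% = 4.8 points a year.
At that relative rate the gap halves every 70/4.8 ≈ 14.58 years.
A 9.6× gap takes log₂(9.6) ≈ 3.26 halvings to close: 3.26 × 14.58 ≈ 48 years.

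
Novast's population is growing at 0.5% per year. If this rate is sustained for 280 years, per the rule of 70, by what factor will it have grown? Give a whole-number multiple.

70/0.5 ≈ 140.00 years per doubling.
280 years fits 2 doublings: 2^2 = 4.

approximately 4 times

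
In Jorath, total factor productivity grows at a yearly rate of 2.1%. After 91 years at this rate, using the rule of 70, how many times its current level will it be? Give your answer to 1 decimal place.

approximately 6.6 times

Doubling time ≈ 70/2.1 = 33.33 years.
91 years / 33.33 ≈ 2.73 doublings → factor 2^2.73 ≈ 6.6.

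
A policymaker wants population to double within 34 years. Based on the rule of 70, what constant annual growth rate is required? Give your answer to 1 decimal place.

70 / 34 ≈ 2.06, so about 2.1% a year.

roughly 2.1%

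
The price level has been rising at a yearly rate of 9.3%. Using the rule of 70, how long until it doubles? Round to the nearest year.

≈ 8 years

Doubling time ≈ 70 / 9.3 = 7.53 years.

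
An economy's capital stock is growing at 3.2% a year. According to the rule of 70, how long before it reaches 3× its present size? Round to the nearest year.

35 years

Doubling time ≈ 70/3.2 = 21.88 years.
3× is log₂ 3 ≈ 1.58 doublings, so ≈ 1.58 × 21.88 = 35 years.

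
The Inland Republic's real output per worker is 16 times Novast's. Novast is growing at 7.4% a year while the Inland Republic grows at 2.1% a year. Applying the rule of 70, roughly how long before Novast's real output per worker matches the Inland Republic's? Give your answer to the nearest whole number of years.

The growth-rate gap is 7.4% − 2.1% = 5.3 percentage points.
So the ratio between them halves every 70/5.3 ≈ 13.21 years.
A 16 times gap closes after 4 halvings: 4 × 13.21 ≈ 53 years.

roughly 53 years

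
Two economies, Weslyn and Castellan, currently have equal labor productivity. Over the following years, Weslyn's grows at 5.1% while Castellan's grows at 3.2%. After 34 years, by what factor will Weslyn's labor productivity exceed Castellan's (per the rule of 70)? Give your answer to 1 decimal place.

Rate gap = 5.1% − 3.2% = 1.9 points.
The ratio doubles every 70/1.9 ≈ 36.84 years.
34/36.84 ≈ 0.92 doublings → ratio ≈ 2^0.92 ≈ 1.9.

approximately 1.9 times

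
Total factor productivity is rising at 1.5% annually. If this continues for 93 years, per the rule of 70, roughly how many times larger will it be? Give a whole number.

70/1.5 ≈ 46.67 years per doubling.
93 years fits 2 doublings: 2^2 = 4.

approximately 4 times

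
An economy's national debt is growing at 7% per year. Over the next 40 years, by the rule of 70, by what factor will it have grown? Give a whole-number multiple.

about 16 times

At 7% one doubling takes ≈ 10.00 years; 40 years is 4 of them, so ×16.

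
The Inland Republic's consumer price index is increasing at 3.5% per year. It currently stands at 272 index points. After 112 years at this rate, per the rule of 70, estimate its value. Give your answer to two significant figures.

roughly 13000 index points

It doubles every 70/3.5 ≈ 20.00 years, so 112 years is 5.60 doublings.
2^5.60 ≈ 48.50; 272 × 48.50 ≈ 13000 index points.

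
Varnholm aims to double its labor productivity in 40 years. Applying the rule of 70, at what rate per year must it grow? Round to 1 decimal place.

1.8%

70 / 40 ≈ 1.75, so about 1.8% per year.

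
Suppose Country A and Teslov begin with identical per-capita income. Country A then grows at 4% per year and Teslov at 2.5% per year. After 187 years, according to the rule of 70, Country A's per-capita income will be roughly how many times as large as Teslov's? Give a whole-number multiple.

Rate gap = 4% − 2.5% = 1.5 points.
The ratio doubles every 70/1.5 ≈ 46.67 years.
187/46.67 ≈ 4.01 doublings → ratio ≈ 2^4.01 ≈ 16.

around 16 times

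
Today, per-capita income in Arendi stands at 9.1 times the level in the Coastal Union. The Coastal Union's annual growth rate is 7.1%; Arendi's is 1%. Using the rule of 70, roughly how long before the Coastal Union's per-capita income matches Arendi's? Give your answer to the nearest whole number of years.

The growth-rate gap is 7.1% − 1% = 6.1 percentage points.
So the ratio between them halves every 70/6.1 ≈ 11.48 years.
A 9.1 times gap takes log₂(9.1) ≈ 3.19 halvings to close: 3.19 × 11.48 ≈ 37 years.

roughly 37 years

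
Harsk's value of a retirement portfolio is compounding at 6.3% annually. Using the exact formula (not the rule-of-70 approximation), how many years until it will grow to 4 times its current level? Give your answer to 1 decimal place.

t = ln(4) / ln(1 + 0.063) = 1.3863 / 0.061095 ≈ 22.69.

22.7 years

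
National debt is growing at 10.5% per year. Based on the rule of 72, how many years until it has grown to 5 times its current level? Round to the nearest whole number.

At 10.5% it doubles every 72/10.5 ≈ 6.86 years.
Reaching 5× takes log₂(5) ≈ 2.32 doublings.
2.32 × 6.86 ≈ 16 years.

about 16 years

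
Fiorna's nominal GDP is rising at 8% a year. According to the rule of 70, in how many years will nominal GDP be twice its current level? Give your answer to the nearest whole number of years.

70/8 ≈ 8.75, so it doubles roughly every 9 years.

roughly 9 years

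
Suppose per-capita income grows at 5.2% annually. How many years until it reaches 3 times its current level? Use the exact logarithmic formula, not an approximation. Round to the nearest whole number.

t = ln(3) / ln(1 + 0.052) = 1.0986 / 0.050693 ≈ 21.67.
≈ 22 years.

22 years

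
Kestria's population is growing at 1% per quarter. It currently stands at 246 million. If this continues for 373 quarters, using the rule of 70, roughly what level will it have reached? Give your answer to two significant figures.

roughly 9900 million

Doubling time ≈ 70/1 = 70.00 quarters.
373 quarters is 373/70.00 ≈ 5.33 doublings, a factor of 2^5.33 ≈ 40.22.
246 × 40.22 ≈ 9900 million.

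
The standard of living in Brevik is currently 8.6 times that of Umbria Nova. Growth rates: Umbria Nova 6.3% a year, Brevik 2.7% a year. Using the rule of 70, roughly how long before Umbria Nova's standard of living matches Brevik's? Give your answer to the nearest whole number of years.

What matters is the difference: 3.6 pp.
Rule of 70 on the gap: the ratio halves every 70/3.6 ≈ 19.44 years.
An 8.6 times gap takes log₂(8.6) ≈ 3.10 halvings to close: 3.10 × 19.44 ≈ 60 years.

roughly 60 years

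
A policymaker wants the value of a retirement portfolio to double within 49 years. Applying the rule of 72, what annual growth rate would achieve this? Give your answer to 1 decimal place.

roughly 1.5% annually

72 / 49 ≈ 1.47, so about 1.5% annually.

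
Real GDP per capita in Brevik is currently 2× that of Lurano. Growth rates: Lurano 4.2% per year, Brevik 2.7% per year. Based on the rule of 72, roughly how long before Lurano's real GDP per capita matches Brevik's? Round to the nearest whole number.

≈ 48 years

Lurano gains on Brevik at 4.2% − 2.7% = 1.5 points a year.
At that relative rate the gap halves every 72/1.5 ≈ 48.00 years.
A 2× gap closes after 1 halving: 1 × 48.00 ≈ 48 years.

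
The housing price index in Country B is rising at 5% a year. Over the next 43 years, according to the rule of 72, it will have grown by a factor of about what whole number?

At 5% one doubling takes ≈ 14.40 years; 43 years is 3 of them, so ×8.

roughly 8 times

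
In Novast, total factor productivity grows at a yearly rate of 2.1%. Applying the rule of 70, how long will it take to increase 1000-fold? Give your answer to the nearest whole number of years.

roughly 332 years

Doubling time ≈ 70/2.1 = 33.33 years.
1000× is log₂ 1000 ≈ 9.97 doublings, so ≈ 9.97 × 33.33 = 332 years.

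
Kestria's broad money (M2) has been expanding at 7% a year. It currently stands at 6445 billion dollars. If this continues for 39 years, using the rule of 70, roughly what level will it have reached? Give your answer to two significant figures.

about 96000 billion dollars

Doubling time ≈ 70/7 = 10.00 years.
39 years is 39/10.00 ≈ 3.90 doublings, a factor of 2^3.90 ≈ 14.93.
6445 × 14.93 ≈ 96000 billion dollars.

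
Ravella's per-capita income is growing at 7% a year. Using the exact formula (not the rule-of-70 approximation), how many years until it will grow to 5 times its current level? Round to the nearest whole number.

24 years

t = ln(5) / ln(1 + 0.07) = 1.6094 / 0.067659 ≈ 23.79.
≈ 24 years.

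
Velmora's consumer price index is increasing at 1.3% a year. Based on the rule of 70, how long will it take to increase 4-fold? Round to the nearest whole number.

One doubling takes 70/1.3 = 53.85 years.
4 = 2^2, so 2 doublings → 108 years.

≈ 108 years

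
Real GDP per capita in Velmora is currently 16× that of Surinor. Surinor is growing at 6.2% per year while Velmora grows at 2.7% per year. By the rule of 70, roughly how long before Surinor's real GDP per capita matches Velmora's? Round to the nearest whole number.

Surinor gains on Velmora at 6.2% − 2.7% = 3.5 points a year.
At that relative rate the gap halves every 70/3.5 ≈ 20.00 years.
A 16× gap closes after 4 halvings: 4 × 20.00 ≈ 80 years.

roughly 80 years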